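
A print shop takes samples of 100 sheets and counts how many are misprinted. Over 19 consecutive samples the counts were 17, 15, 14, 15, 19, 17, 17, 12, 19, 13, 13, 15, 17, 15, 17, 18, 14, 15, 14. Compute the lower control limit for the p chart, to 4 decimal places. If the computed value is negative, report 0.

0.0470

p̄ = Σdᵢ / (k·n) = 296 / (19 × 100) = 0.15579
LCL = p̄ − 3·√(p̄(1−p̄)/n) = 0.15579 − 3 × 0.03627 = 0.04699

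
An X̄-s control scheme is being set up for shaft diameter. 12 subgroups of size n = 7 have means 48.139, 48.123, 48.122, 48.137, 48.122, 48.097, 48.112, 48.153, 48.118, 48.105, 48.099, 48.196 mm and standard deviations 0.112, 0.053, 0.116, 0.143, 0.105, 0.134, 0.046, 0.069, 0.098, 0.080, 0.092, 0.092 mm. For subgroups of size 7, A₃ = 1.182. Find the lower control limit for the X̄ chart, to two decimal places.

X̄̄ = (48.139 + 48.123 + 48.122 + 48.137 + 48.122 + 48.097 + 48.112 + 48.153 + 48.118 + 48.105 + 48.099 + 48.196) / 12 = 48.1269
s̄ = (0.112 + 0.053 + 0.116 + 0.143 + 0.105 + 0.134 + 0.046 + 0.069 + 0.098 + 0.080 + 0.092 + 0.092) / 12 = 0.0950
LCL = X̄̄ − A₃·s̄ = 48.1269 − 1.182 × 0.0950 = 48.0146

48.01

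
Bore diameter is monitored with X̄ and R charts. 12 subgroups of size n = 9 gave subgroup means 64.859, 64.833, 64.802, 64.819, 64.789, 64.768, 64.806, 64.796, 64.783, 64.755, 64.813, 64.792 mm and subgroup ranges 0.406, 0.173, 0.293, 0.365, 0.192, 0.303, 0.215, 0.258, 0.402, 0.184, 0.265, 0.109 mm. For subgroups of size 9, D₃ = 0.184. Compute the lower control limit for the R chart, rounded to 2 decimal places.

R̄ = (0.406 + 0.173 + 0.293 + 0.365 + 0.192 + 0.303 + 0.215 + 0.258 + 0.402 + 0.184 + 0.265 + 0.109) / 12 = 3.1650 / 12 = 0.2637
LCL_R = D₃·R̄ = 0.184 × 0.2637 = 0.0485

0.05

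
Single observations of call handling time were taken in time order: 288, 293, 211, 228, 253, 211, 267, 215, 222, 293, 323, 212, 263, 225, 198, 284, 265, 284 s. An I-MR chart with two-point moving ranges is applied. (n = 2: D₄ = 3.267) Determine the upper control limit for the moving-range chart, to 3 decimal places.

Moving ranges: 5, 82, 17, 25, 42, 56, 52, 7, 71, 30, 111, 51, 38, 27, 86, 19, 19; M̄R̄ = 738.0000 / 17 = 43.4118
UCL_MR = D₄·M̄R̄ = 3.267 × 43.4118 = 141.8262

141.826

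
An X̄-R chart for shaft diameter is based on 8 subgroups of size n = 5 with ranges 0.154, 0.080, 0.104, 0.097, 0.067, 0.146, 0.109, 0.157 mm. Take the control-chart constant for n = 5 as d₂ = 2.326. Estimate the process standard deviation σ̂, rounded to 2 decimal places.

R̄ = (0.154 + 0.080 + 0.104 + 0.097 + 0.067 + 0.146 + 0.109 + 0.157) / 8 = 0.1143
σ̂ = R̄ / d₂ = 0.1143 / 2.326 = 0.0491

0.05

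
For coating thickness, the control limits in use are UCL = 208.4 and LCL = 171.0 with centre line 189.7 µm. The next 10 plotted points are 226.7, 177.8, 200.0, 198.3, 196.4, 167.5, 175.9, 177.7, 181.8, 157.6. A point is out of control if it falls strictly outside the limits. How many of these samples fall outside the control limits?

3

Compare each point to [171.0, 208.4]: sample 1 = 226.7 > UCL; sample 6 = 167.5 < LCL; sample 10 = 157.6 < LCL.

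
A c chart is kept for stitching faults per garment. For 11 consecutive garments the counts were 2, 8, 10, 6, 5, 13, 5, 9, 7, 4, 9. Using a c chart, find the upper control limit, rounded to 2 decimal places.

15.08

c̄ = (2 + 8 + 10 + 6 + 5 + 13 + 5 + 9 + 7 + 4 + 9) / 11 = 78 / 11 = 7.0909
UCL = c̄ + 3√c̄ = 7.0909 + 3 × √7.0909 = 7.0909 + 3 × 2.6629 = 15.0795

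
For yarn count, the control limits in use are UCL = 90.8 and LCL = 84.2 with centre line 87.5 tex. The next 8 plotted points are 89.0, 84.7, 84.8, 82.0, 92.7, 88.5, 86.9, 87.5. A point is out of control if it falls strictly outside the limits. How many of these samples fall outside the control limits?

Compare each point to [84.2, 90.8]: sample 4 = 82.0 < LCL; sample 5 = 92.7 > UCL.

2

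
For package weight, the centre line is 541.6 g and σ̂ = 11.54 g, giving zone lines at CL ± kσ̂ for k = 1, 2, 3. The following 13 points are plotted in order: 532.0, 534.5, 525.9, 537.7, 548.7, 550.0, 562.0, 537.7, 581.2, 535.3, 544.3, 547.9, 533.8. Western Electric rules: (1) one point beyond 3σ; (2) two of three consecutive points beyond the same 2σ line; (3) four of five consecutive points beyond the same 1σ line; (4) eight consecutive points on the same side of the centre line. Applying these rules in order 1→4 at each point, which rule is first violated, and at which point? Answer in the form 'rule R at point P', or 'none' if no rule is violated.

rule 1 at point 9

Zone of each point (C = within 1σ̂, B = 1σ̂–2σ̂, A = 2σ̂–3σ̂, * = beyond 3σ̂; sign = side of CL): 1:-C, 2:-C, 3:-B, 4:-C, 5:+C, 6:+C, 7:+B, 8:-C, 9:+*, 10:-C, 11:+C, 12:+C, 13:-C
Rule 1 (one point beyond the 3σ limits) is satisfied at point 9.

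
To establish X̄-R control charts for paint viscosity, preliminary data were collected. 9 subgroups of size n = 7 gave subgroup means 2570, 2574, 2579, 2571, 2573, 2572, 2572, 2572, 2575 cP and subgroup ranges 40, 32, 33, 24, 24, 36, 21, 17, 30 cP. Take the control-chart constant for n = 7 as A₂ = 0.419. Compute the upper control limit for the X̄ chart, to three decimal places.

X̄̄ = (2570 + 2574 + 2579 + 2571 + 2573 + 2572 + 2572 + 2572 + 2575) / 9 = 23158.0000 / 9 = 2573.1111
R̄ = (40 + 32 + 33 + 24 + 24 + 36 + 21 + 17 + 30) / 9 = 257.0000 / 9 = 28.5556
UCL = X̄̄ + A₂·R̄ = 2573.1111 + 0.419 × 28.5556 = 2585.0759

2585.076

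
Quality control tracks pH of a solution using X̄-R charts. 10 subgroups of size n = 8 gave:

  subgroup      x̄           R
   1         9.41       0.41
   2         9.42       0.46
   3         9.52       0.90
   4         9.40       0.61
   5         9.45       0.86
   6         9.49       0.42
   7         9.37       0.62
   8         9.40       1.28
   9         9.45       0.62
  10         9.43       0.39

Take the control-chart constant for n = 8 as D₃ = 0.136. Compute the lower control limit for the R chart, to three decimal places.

R̄ = (0.41 + 0.46 + 0.90 + 0.61 + 0.86 + 0.42 + 0.62 + 1.28 + 0.62 + 0.39) / 10 = 6.5700 / 10 = 0.6570
LCL_R = D₃·R̄ = 0.136 × 0.6570 = 0.0894

0.089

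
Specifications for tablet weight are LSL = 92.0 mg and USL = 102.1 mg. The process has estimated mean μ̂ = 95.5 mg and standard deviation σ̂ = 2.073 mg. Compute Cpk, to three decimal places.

0.563

Cpu = (USL − μ̂) / (3σ̂) = (102.1 − 95.5) / (3 × 2.073) = 1.0613; Cpl = (μ̂ − LSL) / (3σ̂) = (95.5 − 92.0) / (3 × 2.073) = 0.5628; Cpk = min(Cpu, Cpl) = 0.5628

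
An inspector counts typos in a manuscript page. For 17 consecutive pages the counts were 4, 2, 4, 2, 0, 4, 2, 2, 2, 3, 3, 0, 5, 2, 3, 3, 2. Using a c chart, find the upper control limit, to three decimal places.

c̄ = (4 + 2 + 4 + 2 + 0 + 4 + 2 + 2 + 2 + 3 + 3 + 0 + 5 + 2 + 3 + 3 + 2) / 17 = 43 / 17 = 2.5294
UCL = c̄ + 3√c̄ = 2.5294 + 3 × √2.5294 = 2.5294 + 3 × 1.5904 = 7.3006

7.301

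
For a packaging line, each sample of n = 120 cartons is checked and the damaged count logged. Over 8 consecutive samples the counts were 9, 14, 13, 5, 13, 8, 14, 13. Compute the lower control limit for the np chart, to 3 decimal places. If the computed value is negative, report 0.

p̄ = Σdᵢ / (k·n) = 89 / (8 × 120) = 0.09271
LCL = np̄ − 3·√(np̄(1−p̄)) = 11.1250 − 3 × 3.1770 = 1.5939

1.594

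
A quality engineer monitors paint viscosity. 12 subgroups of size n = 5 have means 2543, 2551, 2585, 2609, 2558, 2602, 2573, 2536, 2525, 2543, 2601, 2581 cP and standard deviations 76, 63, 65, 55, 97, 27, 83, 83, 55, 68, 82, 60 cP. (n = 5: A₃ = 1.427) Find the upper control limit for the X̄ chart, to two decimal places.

X̄̄ = (2543 + 2551 + 2585 + 2609 + 2558 + 2602 + 2573 + 2536 + 2525 + 2543 + 2601 + 2581) / 12 = 2567.2500
s̄ = (76 + 63 + 65 + 55 + 97 + 27 + 83 + 83 + 55 + 68 + 82 + 60) / 12 = 67.8333
UCL = X̄̄ + A₃·s̄ = 2567.2500 + 1.427 × 67.8333 = 2664.0482

2664.05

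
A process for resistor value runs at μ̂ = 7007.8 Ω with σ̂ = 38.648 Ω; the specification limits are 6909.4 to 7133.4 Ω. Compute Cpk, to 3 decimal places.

Cpu = (USL − μ̂) / (3σ̂) = (7133.4 − 7007.8) / (3 × 38.648) = 1.0833; Cpl = (μ̂ − LSL) / (3σ̂) = (7007.8 − 6909.4) / (3 × 38.648) = 0.8487; Cpk = min(Cpu, Cpl) = 0.8487

0.849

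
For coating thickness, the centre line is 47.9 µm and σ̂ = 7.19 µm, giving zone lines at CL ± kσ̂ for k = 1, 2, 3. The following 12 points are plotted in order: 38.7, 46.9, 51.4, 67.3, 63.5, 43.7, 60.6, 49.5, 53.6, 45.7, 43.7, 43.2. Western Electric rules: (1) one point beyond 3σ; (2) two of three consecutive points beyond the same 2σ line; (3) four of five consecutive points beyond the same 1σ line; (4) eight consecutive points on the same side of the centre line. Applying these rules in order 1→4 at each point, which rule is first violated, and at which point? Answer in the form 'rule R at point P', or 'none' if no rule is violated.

rule 2 at point 5

Zone of each point (C = within 1σ̂, B = 1σ̂–2σ̂, A = 2σ̂–3σ̂, * = beyond 3σ̂; sign = side of CL): 1:-B, 2:-C, 3:+C, 4:+A, 5:+A, 6:-C, 7:+B, 8:+C, 9:+C, 10:-C, 11:-C, 12:-C
Rule 2 (two of three consecutive points beyond the same 2σ limit) is satisfied at point 5.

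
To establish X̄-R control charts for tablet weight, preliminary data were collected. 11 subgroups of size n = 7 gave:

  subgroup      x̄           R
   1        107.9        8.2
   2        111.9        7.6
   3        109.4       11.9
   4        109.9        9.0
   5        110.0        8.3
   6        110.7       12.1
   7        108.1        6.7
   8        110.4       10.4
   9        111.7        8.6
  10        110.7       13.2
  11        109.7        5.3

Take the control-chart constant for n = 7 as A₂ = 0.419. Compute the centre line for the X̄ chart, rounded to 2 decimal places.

X̄̄ = (107.9 + 111.9 + 109.4 + 109.9 + 110.0 + 110.7 + 108.1 + 110.4 + 111.7 + 110.7 + 109.7) / 11 = 1210.4000 / 11 = 110.0364
CL = X̄̄ = 110.0364

110.04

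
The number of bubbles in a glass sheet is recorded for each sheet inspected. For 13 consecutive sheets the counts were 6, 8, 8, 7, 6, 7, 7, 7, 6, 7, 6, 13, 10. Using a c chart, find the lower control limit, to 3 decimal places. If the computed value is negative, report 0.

0.000

c̄ = (6 + 8 + 8 + 7 + 6 + 7 + 7 + 7 + 6 + 7 + 6 + 13 + 10) / 13 = 98 / 13 = 7.5385
LCL = c̄ − 3√c̄ = 7.5385 − 3 × 2.7456 = -0.6984 → 0 (cannot be negative)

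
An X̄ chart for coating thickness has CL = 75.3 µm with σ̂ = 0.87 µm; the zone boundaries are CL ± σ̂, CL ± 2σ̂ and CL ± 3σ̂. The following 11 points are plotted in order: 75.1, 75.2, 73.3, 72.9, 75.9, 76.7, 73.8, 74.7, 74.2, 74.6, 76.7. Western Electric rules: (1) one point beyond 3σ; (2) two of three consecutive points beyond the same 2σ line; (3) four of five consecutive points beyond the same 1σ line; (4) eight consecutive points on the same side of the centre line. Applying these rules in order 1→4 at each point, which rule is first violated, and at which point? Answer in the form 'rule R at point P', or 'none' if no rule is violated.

Zone of each point (C = within 1σ̂, B = 1σ̂–2σ̂, A = 2σ̂–3σ̂, * = beyond 3σ̂; sign = side of CL): 1:-C, 2:-C, 3:-A, 4:-A, 5:+C, 6:+B, 7:-B, 8:-C, 9:-B, 10:-C, 11:+B
Rule 2 (two of three consecutive points beyond the same 2σ limit) is satisfied at point 4.

rule 2 at point 4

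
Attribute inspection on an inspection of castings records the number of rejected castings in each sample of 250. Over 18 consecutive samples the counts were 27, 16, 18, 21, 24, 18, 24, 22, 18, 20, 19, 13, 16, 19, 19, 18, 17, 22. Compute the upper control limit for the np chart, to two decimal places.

32.22

p̄ = Σdᵢ / (k·n) = 351 / (18 × 250) = 0.07800
UCL = np̄ + 3·√(np̄(1−p̄)) = 19.5000 + 3 × √(19.5000×0.92200) = 19.5000 + 3 × 4.2402 = 32.2205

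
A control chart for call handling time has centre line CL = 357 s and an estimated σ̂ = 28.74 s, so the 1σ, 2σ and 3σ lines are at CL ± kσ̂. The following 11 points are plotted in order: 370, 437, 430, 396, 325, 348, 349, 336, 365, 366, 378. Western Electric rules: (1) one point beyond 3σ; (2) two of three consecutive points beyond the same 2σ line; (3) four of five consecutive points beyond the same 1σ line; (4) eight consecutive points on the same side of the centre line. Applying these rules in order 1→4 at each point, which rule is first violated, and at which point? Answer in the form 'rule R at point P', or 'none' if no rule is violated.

Zone of each point (C = within 1σ̂, B = 1σ̂–2σ̂, A = 2σ̂–3σ̂, * = beyond 3σ̂; sign = side of CL): 1:+C, 2:+A, 3:+A, 4:+B, 5:-B, 6:-C, 7:-C, 8:-C, 9:+C, 10:+C, 11:+C
Rule 2 (two of three consecutive points beyond the same 2σ limit) is satisfied at point 3.

rule 2 at point 3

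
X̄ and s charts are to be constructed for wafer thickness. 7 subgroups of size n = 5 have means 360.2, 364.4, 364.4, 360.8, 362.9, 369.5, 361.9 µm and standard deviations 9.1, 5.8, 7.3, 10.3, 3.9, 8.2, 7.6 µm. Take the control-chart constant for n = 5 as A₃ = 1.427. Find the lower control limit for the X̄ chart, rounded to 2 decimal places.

352.80

X̄̄ = (360.2 + 364.4 + 364.4 + 360.8 + 362.9 + 369.5 + 361.9) / 7 = 363.4429
s̄ = (9.1 + 5.8 + 7.3 + 10.3 + 3.9 + 8.2 + 7.6) / 7 = 7.4571
LCL = X̄̄ − A₃·s̄ = 363.4429 − 1.427 × 7.4571 = 352.8015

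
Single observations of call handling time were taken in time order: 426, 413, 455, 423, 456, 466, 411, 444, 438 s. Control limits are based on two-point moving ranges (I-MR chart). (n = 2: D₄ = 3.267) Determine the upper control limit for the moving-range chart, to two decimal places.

91.48

Moving ranges: 13, 42, 32, 33, 10, 55, 33, 6; M̄R̄ = 224.0000 / 8 = 28.0000
UCL_MR = D₄·M̄R̄ = 3.267 × 28.0000 = 91.4760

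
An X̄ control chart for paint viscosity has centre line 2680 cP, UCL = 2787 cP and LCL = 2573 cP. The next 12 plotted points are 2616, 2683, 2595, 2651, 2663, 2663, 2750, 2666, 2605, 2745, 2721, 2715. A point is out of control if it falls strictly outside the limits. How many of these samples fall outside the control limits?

All 12 points lie within [2573, 2787].

0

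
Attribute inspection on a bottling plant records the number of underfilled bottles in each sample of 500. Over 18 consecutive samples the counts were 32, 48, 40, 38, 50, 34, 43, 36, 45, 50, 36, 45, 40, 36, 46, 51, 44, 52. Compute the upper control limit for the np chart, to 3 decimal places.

61.275

p̄ = Σdᵢ / (k·n) = 766 / (18 × 500) = 0.08511
UCL = np̄ + 3·√(np̄(1−p̄)) = 42.5556 + 3 × √(42.5556×0.91489) = 42.5556 + 3 × 6.2397 = 61.2746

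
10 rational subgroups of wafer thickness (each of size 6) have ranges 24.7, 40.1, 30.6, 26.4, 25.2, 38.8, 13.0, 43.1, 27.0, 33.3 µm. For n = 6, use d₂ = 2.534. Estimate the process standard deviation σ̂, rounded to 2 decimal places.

11.93

R̄ = (24.7 + 40.1 + 30.6 + 26.4 + 25.2 + 38.8 + 13.0 + 43.1 + 27.0 + 33.3) / 10 = 30.2200
σ̂ = R̄ / d₂ = 30.2200 / 2.534 = 11.9258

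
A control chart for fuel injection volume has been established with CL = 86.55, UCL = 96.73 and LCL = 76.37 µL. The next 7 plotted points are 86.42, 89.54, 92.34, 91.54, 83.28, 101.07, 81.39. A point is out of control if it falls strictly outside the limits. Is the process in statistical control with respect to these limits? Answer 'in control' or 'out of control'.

Compare each point to [76.37, 96.73]: sample 6 = 101.07 > UCL.

out of control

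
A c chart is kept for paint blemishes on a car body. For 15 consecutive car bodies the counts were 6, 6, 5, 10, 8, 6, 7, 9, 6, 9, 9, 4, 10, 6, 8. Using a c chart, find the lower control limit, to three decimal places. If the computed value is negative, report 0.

c̄ = (6 + 6 + 5 + 10 + 8 + 6 + 7 + 9 + 6 + 9 + 9 + 4 + 10 + 6 + 8) / 15 = 109 / 15 = 7.2667
LCL = c̄ − 3√c̄ = 7.2667 − 3 × 2.6957 = -0.8204 → 0 (cannot be negative)

0.000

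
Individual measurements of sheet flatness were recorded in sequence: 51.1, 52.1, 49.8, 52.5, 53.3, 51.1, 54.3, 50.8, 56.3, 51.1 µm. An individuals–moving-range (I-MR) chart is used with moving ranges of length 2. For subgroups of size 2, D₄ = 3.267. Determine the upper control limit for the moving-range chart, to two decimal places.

9.58

Moving ranges: 1.0, 2.3, 2.7, 0.8, 2.2, 3.2, 3.5, 5.5, 5.2; M̄R̄ = 26.4000 / 9 = 2.9333
UCL_MR = D₄·M̄R̄ = 3.267 × 2.9333 = 9.5832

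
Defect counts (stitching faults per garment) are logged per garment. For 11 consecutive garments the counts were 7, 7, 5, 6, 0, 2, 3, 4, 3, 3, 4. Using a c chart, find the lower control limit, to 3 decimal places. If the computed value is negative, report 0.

0.000

c̄ = (7 + 7 + 5 + 6 + 0 + 2 + 3 + 4 + 3 + 3 + 4) / 11 = 44 / 11 = 4.0000
LCL = c̄ − 3√c̄ = 4.0000 − 3 × 2.0000 = -2.0000 → 0 (cannot be negative)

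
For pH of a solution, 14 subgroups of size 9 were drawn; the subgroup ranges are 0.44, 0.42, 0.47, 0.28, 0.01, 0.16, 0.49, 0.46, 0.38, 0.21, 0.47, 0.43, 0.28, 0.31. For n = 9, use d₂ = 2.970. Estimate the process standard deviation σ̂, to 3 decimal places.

0.116

R̄ = (0.44 + 0.42 + 0.47 + 0.28 + 0.01 + 0.16 + 0.49 + 0.46 + 0.38 + 0.21 + 0.47 + 0.43 + 0.28 + 0.31) / 14 = 0.3436
σ̂ = R̄ / d₂ = 0.3436 / 2.970 = 0.1157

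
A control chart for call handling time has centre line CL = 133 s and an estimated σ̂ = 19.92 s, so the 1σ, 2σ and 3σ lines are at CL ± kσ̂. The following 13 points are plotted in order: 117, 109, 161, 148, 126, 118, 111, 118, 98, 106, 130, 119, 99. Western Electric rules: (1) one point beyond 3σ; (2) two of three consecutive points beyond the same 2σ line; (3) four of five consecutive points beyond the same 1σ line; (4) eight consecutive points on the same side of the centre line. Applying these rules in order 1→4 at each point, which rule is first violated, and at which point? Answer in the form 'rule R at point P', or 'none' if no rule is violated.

Zone of each point (C = within 1σ̂, B = 1σ̂–2σ̂, A = 2σ̂–3σ̂, * = beyond 3σ̂; sign = side of CL): 1:-C, 2:-B, 3:+B, 4:+C, 5:-C, 6:-C, 7:-B, 8:-C, 9:-B, 10:-B, 11:-C, 12:-C, 13:-B
Rule 4 (eight consecutive points on the same side of the centre line) is satisfied at point 12.

rule 4 at point 12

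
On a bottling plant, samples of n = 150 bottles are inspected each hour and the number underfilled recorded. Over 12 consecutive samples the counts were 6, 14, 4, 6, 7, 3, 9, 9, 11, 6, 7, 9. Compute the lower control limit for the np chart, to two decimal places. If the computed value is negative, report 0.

0.00

p̄ = Σdᵢ / (k·n) = 91 / (12 × 150) = 0.05056
LCL = np̄ − 3·√(np̄(1−p̄)) = 7.5833 − 3 × 2.6833 = -0.4665 → 0 (negative, so LCL = 0)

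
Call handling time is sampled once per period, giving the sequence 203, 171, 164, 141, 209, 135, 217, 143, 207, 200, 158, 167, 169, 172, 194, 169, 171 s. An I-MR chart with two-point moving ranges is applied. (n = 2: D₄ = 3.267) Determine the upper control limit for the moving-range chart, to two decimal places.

109.44

Moving ranges: 32, 7, 23, 68, 74, 82, 74, 64, 7, 42, 9, 2, 3, 22, 25, 2; M̄R̄ = 536.0000 / 16 = 33.5000
UCL_MR = D₄·M̄R̄ = 3.267 × 33.5000 = 109.4445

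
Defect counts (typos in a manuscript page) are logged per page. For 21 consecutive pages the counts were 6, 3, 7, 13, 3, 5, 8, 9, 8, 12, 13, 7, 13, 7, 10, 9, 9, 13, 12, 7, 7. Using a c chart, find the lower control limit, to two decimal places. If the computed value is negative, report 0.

0.00

c̄ = (6 + 3 + 7 + 13 + 3 + 5 + 8 + 9 + 8 + 12 + 13 + 7 + 13 + 7 + 10 + 9 + 9 + 13 + 12 + 7 + 7) / 21 = 181 / 21 = 8.6190
LCL = c̄ − 3√c̄ = 8.6190 − 3 × 2.9358 = -0.1884 → 0 (cannot be negative)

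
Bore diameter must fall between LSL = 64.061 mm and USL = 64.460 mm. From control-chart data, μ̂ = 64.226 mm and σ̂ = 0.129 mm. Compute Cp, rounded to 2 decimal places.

Cp = (USL − LSL) / (6σ̂) = (64.460 − 64.061) / (6 × 0.129) = 0.3990 / 0.7740 = 0.5155

0.52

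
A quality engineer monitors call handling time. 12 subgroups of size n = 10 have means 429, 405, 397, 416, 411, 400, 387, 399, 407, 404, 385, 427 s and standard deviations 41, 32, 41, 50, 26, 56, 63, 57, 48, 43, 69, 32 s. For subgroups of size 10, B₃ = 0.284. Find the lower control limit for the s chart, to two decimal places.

13.21

s̄ = (41 + 32 + 41 + 50 + 26 + 56 + 63 + 57 + 48 + 43 + 69 + 32) / 12 = 46.5000
LCL_s = B₃·s̄ = 0.284 × 46.5000 = 13.2060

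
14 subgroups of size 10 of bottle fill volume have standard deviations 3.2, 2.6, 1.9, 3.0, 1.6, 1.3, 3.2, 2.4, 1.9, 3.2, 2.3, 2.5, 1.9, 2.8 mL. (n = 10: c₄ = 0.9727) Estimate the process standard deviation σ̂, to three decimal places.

s̄ = (3.2 + 2.6 + 1.9 + 3.0 + 1.6 + 1.3 + 3.2 + 2.4 + 1.9 + 3.2 + 2.3 + 2.5 + 1.9 + 2.8) / 14 = 2.4143
σ̂ = s̄ / c₄ = 2.4143 / 0.9727 = 2.4820

2.482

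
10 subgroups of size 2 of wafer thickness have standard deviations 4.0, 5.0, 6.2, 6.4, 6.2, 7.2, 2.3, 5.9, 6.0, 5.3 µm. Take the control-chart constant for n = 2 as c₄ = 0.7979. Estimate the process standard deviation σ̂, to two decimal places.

s̄ = (4.0 + 5.0 + 6.2 + 6.4 + 6.2 + 7.2 + 2.3 + 5.9 + 6.0 + 5.3) / 10 = 5.4500
σ̂ = s̄ / c₄ = 5.4500 / 0.7979 = 6.8304

6.83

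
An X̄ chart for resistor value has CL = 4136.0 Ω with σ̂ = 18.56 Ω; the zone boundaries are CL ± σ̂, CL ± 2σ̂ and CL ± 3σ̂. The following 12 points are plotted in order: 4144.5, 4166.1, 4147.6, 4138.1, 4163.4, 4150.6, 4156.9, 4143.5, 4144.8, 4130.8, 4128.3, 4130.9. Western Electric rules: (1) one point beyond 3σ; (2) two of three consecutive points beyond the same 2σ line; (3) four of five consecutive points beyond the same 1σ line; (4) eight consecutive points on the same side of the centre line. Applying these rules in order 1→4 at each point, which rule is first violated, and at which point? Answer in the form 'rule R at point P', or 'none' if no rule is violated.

rule 4 at point 8

Zone of each point (C = within 1σ̂, B = 1σ̂–2σ̂, A = 2σ̂–3σ̂, * = beyond 3σ̂; sign = side of CL): 1:+C, 2:+B, 3:+C, 4:+C, 5:+B, 6:+C, 7:+B, 8:+C, 9:+C, 10:-C, 11:-C, 12:-C
Rule 4 (eight consecutive points on the same side of the centre line) is satisfied at point 8.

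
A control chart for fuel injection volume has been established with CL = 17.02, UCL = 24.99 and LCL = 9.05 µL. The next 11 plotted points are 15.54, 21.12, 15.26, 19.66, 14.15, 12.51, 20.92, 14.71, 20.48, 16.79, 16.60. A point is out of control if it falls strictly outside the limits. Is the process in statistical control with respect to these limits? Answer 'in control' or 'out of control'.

in control

All 11 points lie within [9.05, 24.99].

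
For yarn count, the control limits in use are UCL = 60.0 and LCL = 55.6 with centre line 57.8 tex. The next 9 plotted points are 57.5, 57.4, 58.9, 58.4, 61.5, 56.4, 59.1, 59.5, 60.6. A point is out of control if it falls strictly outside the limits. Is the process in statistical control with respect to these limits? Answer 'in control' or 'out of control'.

Compare each point to [55.6, 60.0]: sample 5 = 61.5 > UCL; sample 9 = 60.6 > UCL.

out of control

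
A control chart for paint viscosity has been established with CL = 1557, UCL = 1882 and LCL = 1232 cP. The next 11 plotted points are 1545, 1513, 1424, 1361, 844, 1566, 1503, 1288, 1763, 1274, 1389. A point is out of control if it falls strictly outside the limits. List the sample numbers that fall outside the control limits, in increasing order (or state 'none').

5

Compare each point to [1232, 1882]: sample 5 = 844 < LCL.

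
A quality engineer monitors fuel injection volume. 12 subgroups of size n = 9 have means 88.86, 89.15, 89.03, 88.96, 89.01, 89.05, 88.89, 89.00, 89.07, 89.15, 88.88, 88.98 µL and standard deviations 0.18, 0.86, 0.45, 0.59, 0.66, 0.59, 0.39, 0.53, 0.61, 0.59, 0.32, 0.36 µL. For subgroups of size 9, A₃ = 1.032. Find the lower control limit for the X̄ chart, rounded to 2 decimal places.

X̄̄ = (88.86 + 89.15 + 89.03 + 88.96 + 89.01 + 89.05 + 88.89 + 89.00 + 89.07 + 89.15 + 88.88 + 88.98) / 12 = 89.0025
s̄ = (0.18 + 0.86 + 0.45 + 0.59 + 0.66 + 0.59 + 0.39 + 0.53 + 0.61 + 0.59 + 0.32 + 0.36) / 12 = 0.5108
LCL = X̄̄ − A₃·s̄ = 89.0025 − 1.032 × 0.5108 = 88.4753

88.48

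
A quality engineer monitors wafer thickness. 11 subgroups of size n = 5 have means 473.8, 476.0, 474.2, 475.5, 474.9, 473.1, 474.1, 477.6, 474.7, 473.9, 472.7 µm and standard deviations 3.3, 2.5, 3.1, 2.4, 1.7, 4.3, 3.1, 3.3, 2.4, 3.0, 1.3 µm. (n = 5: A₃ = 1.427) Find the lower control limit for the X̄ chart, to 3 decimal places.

X̄̄ = (473.8 + 476.0 + 474.2 + 475.5 + 474.9 + 473.1 + 474.1 + 477.6 + 474.7 + 473.9 + 472.7) / 11 = 474.5909
s̄ = (3.3 + 2.5 + 3.1 + 2.4 + 1.7 + 4.3 + 3.1 + 3.3 + 2.4 + 3.0 + 1.3) / 11 = 2.7636
LCL = X̄̄ − A₃·s̄ = 474.5909 − 1.427 × 2.7636 = 470.6472

470.647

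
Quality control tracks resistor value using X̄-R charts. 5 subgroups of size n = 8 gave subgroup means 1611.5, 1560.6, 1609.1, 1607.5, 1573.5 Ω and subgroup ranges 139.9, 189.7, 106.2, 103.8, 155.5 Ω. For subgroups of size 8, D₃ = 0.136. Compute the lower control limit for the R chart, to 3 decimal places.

R̄ = (139.9 + 189.7 + 106.2 + 103.8 + 155.5) / 5 = 695.1000 / 5 = 139.0200
LCL_R = D₃·R̄ = 0.136 × 139.0200 = 18.9067

18.907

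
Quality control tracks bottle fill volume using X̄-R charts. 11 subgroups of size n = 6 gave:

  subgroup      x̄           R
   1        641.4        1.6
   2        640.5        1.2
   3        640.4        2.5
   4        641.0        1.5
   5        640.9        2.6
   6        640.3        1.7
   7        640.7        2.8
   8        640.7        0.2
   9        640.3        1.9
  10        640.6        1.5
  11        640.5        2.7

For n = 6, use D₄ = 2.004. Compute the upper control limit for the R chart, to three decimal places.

3.680

R̄ = (1.6 + 1.2 + 2.5 + 1.5 + 2.6 + 1.7 + 2.8 + 0.2 + 1.9 + 1.5 + 2.7) / 11 = 20.2000 / 11 = 1.8364
UCL_R = D₄·R̄ = 2.004 × 1.8364 = 3.6801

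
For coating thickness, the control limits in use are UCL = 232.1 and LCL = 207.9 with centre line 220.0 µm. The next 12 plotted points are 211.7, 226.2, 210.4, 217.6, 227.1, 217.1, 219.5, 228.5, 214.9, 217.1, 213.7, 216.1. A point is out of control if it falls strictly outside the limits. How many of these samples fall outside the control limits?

0

All 12 points lie within [207.9, 232.1].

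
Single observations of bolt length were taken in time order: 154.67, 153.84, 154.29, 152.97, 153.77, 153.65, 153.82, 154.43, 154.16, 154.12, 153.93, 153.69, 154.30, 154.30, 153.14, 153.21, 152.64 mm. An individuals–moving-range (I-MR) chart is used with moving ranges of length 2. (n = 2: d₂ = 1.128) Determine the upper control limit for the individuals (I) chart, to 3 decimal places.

155.058

X̄ = (154.67 + 153.84 + 154.29 + 152.97 + 153.77 + 153.65 + 153.82 + 154.43 + 154.16 + 154.12 + 153.93 + 153.69 + 154.30 + 154.30 + 153.14 + 153.21 + 152.64) / 17 = 153.8194
Moving ranges: 0.83, 0.45, 1.32, 0.80, 0.12, 0.17, 0.61, 0.27, 0.04, 0.19, 0.24, 0.61, 0.00, 1.16, 0.07, 0.57; M̄R̄ = 7.4500 / 16 = 0.4656
UCL = X̄ + 3·M̄R̄/d₂ = 153.8194 + 3 × 0.4656 / 1.128 = 155.0578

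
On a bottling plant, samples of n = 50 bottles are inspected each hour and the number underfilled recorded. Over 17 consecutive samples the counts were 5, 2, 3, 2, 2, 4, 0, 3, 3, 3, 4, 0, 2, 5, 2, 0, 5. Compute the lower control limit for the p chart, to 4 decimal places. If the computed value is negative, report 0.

p̄ = Σdᵢ / (k·n) = 45 / (17 × 50) = 0.05294
LCL = p̄ − 3·√(p̄(1−p̄)/n) = 0.05294 − 3 × 0.03167 = -0.04206 → 0 (negative, so LCL = 0)

0.0000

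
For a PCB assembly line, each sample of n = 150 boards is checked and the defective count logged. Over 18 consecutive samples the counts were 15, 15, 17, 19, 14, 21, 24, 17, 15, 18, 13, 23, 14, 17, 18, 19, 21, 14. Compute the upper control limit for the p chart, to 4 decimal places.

0.1948

p̄ = Σdᵢ / (k·n) = 314 / (18 × 150) = 0.11630
UCL = p̄ + 3·√(p̄(1−p̄)/n) = 0.11630 + 3 × √(0.11630×0.88370/150) = 0.11630 + 3 × 0.02618 = 0.19482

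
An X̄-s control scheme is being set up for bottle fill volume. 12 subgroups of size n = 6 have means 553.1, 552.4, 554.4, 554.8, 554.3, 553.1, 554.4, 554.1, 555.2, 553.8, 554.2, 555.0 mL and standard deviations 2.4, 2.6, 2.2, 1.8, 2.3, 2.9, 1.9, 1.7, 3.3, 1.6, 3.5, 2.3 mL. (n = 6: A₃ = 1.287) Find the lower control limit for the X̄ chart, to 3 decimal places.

551.010

X̄̄ = (553.1 + 552.4 + 554.4 + 554.8 + 554.3 + 553.1 + 554.4 + 554.1 + 555.2 + 553.8 + 554.2 + 555.0) / 12 = 554.0667
s̄ = (2.4 + 2.6 + 2.2 + 1.8 + 2.3 + 2.9 + 1.9 + 1.7 + 3.3 + 1.6 + 3.5 + 2.3) / 12 = 2.3750
LCL = X̄̄ − A₃·s̄ = 554.0667 − 1.287 × 2.3750 = 551.0100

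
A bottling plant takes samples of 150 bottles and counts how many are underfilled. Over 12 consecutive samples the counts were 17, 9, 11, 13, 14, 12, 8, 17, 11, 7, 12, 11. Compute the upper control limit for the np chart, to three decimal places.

p̄ = Σdᵢ / (k·n) = 142 / (12 × 150) = 0.07889
UCL = np̄ + 3·√(np̄(1−p̄)) = 11.8333 + 3 × √(11.8333×0.92111) = 11.8333 + 3 × 3.3015 = 21.7378

21.738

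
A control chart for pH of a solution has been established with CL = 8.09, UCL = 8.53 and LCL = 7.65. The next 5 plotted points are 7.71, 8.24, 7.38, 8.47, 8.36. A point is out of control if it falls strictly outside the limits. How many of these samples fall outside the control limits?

Compare each point to [7.65, 8.53]: sample 3 = 7.38 < LCL.

1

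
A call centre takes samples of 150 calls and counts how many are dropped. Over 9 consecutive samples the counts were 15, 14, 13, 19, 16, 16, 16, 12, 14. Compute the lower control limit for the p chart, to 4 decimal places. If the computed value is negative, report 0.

p̄ = Σdᵢ / (k·n) = 135 / (9 × 150) = 0.10000
LCL = p̄ − 3·√(p̄(1−p̄)/n) = 0.10000 − 3 × 0.02449 = 0.02652

0.0265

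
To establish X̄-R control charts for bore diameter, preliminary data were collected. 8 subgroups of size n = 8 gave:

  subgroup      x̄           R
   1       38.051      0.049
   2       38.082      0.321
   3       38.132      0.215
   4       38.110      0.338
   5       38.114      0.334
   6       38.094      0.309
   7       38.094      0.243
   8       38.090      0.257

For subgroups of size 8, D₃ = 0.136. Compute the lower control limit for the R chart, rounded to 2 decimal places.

R̄ = (0.049 + 0.321 + 0.215 + 0.338 + 0.334 + 0.309 + 0.243 + 0.257) / 8 = 2.0660 / 8 = 0.2582
LCL_R = D₃·R̄ = 0.136 × 0.2582 = 0.0351

0.04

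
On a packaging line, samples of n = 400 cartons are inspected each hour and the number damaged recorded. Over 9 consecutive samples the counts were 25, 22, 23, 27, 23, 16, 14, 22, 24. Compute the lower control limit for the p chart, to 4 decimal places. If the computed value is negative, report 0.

0.0204

p̄ = Σdᵢ / (k·n) = 196 / (9 × 400) = 0.05444
LCL = p̄ − 3·√(p̄(1−p̄)/n) = 0.05444 − 3 × 0.01134 = 0.02041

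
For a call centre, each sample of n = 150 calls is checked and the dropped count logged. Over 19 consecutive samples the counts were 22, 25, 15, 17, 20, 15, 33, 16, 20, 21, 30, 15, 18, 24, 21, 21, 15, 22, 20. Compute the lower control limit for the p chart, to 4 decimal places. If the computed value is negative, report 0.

p̄ = Σdᵢ / (k·n) = 390 / (19 × 150) = 0.13684
LCL = p̄ − 3·√(p̄(1−p̄)/n) = 0.13684 − 3 × 0.02806 = 0.05266

0.0527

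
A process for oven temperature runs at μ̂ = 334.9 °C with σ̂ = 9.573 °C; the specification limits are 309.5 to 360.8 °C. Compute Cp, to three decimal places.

Cp = (USL − LSL) / (6σ̂) = (360.8 − 309.5) / (6 × 9.573) = 51.3000 / 57.4380 = 0.8931

0.893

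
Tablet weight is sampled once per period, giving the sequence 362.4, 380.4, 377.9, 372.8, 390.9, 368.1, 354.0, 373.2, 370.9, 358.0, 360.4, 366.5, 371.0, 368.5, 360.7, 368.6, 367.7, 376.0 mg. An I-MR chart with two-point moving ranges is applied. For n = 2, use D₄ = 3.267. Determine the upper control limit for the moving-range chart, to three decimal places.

Moving ranges: 18.0, 2.5, 5.1, 18.1, 22.8, 14.1, 19.2, 2.3, 12.9, 2.4, 6.1, 4.5, 2.5, 7.8, 7.9, 0.9, 8.3; M̄R̄ = 155.4000 / 17 = 9.1412
UCL_MR = D₄·M̄R̄ = 3.267 × 9.1412 = 29.8642

29.864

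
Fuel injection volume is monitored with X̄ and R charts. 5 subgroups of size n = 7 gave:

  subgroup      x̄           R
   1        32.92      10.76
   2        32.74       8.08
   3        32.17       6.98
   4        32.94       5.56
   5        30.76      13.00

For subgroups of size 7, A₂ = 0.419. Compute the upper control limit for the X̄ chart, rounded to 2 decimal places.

X̄̄ = (32.92 + 32.74 + 32.17 + 32.94 + 30.76) / 5 = 161.5300 / 5 = 32.3060
R̄ = (10.76 + 8.08 + 6.98 + 5.56 + 13.00) / 5 = 44.3800 / 5 = 8.8760
UCL = X̄̄ + A₂·R̄ = 32.3060 + 0.419 × 8.8760 = 36.0250

36.03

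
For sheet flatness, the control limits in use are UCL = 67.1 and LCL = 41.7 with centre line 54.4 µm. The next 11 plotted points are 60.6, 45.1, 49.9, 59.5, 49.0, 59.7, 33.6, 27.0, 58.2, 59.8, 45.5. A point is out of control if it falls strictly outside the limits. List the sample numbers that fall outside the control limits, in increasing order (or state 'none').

7, 8

Compare each point to [41.7, 67.1]: sample 7 = 33.6 < LCL; sample 8 = 27.0 < LCL.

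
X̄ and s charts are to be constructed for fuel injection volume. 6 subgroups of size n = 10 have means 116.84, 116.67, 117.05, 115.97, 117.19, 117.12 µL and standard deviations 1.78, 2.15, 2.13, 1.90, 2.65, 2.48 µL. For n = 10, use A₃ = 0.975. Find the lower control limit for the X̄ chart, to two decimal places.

X̄̄ = (116.84 + 116.67 + 117.05 + 115.97 + 117.19 + 117.12) / 6 = 116.8067
s̄ = (1.78 + 2.15 + 2.13 + 1.90 + 2.65 + 2.48) / 6 = 2.1817
LCL = X̄̄ − A₃·s̄ = 116.8067 − 0.975 × 2.1817 = 114.6795

114.68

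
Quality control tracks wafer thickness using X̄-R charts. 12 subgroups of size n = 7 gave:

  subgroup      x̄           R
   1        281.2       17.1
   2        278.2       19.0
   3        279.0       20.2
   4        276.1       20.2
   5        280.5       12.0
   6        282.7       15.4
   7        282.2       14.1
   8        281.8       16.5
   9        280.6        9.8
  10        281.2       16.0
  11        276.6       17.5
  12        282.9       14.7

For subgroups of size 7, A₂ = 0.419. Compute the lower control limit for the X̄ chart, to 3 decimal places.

273.529

X̄̄ = (281.2 + 278.2 + 279.0 + 276.1 + 280.5 + 282.7 + 282.2 + 281.8 + 280.6 + 281.2 + 276.6 + 282.9) / 12 = 3363.0000 / 12 = 280.2500
R̄ = (17.1 + 19.0 + 20.2 + 20.2 + 12.0 + 15.4 + 14.1 + 16.5 + 9.8 + 16.0 + 17.5 + 14.7) / 12 = 192.5000 / 12 = 16.0417
LCL = X̄̄ − A₂·R̄ = 280.2500 − 0.419 × 16.0417 = 273.5285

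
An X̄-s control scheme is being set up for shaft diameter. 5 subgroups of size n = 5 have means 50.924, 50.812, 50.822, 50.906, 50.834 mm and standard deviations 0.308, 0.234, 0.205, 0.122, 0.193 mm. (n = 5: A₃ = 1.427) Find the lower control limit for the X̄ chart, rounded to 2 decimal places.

X̄̄ = (50.924 + 50.812 + 50.822 + 50.906 + 50.834) / 5 = 50.8596
s̄ = (0.308 + 0.234 + 0.205 + 0.122 + 0.193) / 5 = 0.2124
LCL = X̄̄ − A₃·s̄ = 50.8596 − 1.427 × 0.2124 = 50.5565

50.56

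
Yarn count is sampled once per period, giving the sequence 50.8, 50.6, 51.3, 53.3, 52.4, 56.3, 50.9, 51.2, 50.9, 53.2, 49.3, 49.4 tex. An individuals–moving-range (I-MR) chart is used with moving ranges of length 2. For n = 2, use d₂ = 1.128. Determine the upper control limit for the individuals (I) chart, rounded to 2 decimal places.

56.47

X̄ = (50.8 + 50.6 + 51.3 + 53.3 + 52.4 + 56.3 + 50.9 + 51.2 + 50.9 + 53.2 + 49.3 + 49.4) / 12 = 51.6333
Moving ranges: 0.2, 0.7, 2.0, 0.9, 3.9, 5.4, 0.3, 0.3, 2.3, 3.9, 0.1; M̄R̄ = 20.0000 / 11 = 1.8182
UCL = X̄ + 3·M̄R̄/d₂ = 51.6333 + 3 × 1.8182 / 1.128 = 56.4689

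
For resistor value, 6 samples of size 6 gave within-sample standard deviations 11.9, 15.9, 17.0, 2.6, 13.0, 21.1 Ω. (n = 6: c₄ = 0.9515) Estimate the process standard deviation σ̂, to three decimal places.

14.276

s̄ = (11.9 + 15.9 + 17.0 + 2.6 + 13.0 + 21.1) / 6 = 13.5833
σ̂ = s̄ / c₄ = 13.5833 / 0.9515 = 14.2757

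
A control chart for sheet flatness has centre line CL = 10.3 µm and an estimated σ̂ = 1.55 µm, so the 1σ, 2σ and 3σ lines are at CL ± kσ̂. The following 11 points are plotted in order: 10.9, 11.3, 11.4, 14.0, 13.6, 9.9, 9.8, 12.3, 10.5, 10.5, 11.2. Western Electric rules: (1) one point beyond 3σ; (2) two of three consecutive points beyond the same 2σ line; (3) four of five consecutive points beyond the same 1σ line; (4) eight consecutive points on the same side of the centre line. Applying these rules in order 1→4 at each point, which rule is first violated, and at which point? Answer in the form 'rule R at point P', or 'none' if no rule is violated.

rule 2 at point 5

Zone of each point (C = within 1σ̂, B = 1σ̂–2σ̂, A = 2σ̂–3σ̂, * = beyond 3σ̂; sign = side of CL): 1:+C, 2:+C, 3:+C, 4:+A, 5:+A, 6:-C, 7:-C, 8:+B, 9:+C, 10:+C, 11:+C
Rule 2 (two of three consecutive points beyond the same 2σ limit) is satisfied at point 5.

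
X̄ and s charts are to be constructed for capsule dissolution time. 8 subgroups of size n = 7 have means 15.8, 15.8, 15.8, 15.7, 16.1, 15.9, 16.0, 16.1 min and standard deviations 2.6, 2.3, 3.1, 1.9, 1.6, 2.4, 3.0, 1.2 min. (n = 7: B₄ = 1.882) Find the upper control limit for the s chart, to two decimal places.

4.26

s̄ = (2.6 + 2.3 + 3.1 + 1.9 + 1.6 + 2.4 + 3.0 + 1.2) / 8 = 2.2625
UCL_s = B₄·s̄ = 1.882 × 2.2625 = 4.2580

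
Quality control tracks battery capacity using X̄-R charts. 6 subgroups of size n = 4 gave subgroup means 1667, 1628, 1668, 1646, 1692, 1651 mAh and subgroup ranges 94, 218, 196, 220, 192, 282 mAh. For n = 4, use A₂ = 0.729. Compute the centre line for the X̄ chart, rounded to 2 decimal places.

X̄̄ = (1667 + 1628 + 1668 + 1646 + 1692 + 1651) / 6 = 9952.0000 / 6 = 1658.6667
CL = X̄̄ = 1658.6667

1658.67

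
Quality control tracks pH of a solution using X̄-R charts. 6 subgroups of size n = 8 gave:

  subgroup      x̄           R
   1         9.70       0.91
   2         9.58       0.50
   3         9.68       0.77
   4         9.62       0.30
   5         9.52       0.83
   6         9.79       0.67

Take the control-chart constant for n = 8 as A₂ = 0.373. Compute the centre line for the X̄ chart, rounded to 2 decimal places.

9.65

X̄̄ = (9.70 + 9.58 + 9.68 + 9.62 + 9.52 + 9.79) / 6 = 57.8900 / 6 = 9.6483
CL = X̄̄ = 9.6483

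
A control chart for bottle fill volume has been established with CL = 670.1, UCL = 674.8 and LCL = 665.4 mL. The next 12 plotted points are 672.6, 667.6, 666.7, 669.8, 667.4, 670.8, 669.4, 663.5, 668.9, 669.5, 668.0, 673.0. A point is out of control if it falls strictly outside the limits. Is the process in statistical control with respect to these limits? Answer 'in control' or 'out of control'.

Compare each point to [665.4, 674.8]: sample 8 = 663.5 < LCL.

out of control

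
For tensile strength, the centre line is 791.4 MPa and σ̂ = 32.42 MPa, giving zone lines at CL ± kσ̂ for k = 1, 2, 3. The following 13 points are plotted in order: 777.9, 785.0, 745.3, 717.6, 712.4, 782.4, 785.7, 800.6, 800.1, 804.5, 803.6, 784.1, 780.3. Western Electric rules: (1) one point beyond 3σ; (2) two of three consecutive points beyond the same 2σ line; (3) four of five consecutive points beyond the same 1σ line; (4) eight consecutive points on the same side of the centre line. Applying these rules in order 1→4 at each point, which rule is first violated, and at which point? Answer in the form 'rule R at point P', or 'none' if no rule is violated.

Zone of each point (C = within 1σ̂, B = 1σ̂–2σ̂, A = 2σ̂–3σ̂, * = beyond 3σ̂; sign = side of CL): 1:-C, 2:-C, 3:-B, 4:-A, 5:-A, 6:-C, 7:-C, 8:+C, 9:+C, 10:+C, 11:+C, 12:-C, 13:-C
Rule 2 (two of three consecutive points beyond the same 2σ limit) is satisfied at point 5.

rule 2 at point 5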